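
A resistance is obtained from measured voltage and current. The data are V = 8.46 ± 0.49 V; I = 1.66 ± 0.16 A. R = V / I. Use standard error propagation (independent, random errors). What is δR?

Since R is a product/quotient, work with relative uncertainties:
  (1·δV/V)² = (1×0.0579)² = 0.00335;  (-1·δI/I)² = (-1×0.0964)² = 0.00929
δR/R = √(0.0126) = 0.112
R = 5.10 Ω, so δR = 0.112 × 5.10 = 0.573 Ω.

0.573 Ω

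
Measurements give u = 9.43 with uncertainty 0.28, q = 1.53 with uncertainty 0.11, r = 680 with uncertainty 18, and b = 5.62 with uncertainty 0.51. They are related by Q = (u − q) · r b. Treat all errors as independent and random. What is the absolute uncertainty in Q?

3080

Let w = u − q = 7.90. δw = √(δu² + δq²) = √(0.0784 + 0.0121) = 0.301, so δw/w = 0.0381.
Q is then a monomial in w, r, b:
δQ/Q = √((δw/w)² + (1·δr/r)² + (1·δb/b)²) = √(0.00145 + 0.000701 + 0.00824) = 0.102
Q = 30200, so δQ = 0.102 × 30200 = 3080.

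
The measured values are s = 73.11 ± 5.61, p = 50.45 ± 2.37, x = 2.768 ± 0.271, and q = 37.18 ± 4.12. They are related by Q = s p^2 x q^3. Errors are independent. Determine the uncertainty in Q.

9.72e+09

Q is a product of powers, so relative uncertainties combine in quadrature:
  (1·δs/s)² = (1×0.0767)² = 0.00589;  (2·δp/p)² = (2×0.0470)² = 0.00883;  (1·δx/x)² = (1×0.0979)² = 0.00959;  (3·δq/q)² = (3×0.111)² = 0.111
δQ/Q = √(0.135) = 0.367
Q = 2.647e+10, so δQ = 0.367 × 2.647e+10 = 9.72e+09.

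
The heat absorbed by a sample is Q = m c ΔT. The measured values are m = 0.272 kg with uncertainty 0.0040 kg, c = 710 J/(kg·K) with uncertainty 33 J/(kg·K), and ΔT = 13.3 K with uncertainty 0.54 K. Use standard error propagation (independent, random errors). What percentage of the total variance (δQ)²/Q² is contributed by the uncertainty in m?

(δQ/Q)² = (1·δm/m)² + (1·δc/c)² + (1·δΔT/ΔT)²
  m term: (1×0.0147)² = 0.000216
  c term: (1×0.0465)² = 0.00216
  ΔT term: (1×0.0406)² = 0.00165
Total = 0.00403. Share from m = 0.000216/0.00403 = 0.0537.

5.37%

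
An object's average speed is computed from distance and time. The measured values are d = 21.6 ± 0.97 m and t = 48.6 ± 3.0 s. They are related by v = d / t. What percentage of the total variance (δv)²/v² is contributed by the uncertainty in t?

(δv/v)² = (1·δd/d)² + (-1·δt/t)²
  d term: (1×0.0449)² = 0.00202
  t term: (-1×0.0617)² = 0.00381
Total = 0.00583. Share from t = 0.00381/0.00583 = 0.654.

65.4%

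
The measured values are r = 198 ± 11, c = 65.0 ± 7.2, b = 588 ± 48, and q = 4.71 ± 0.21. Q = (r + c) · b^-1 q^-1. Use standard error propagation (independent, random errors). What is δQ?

0.0100

Let u = r + c = 263. δu = √(δr² + δc²) = √(121 + 51.8) = 13.1, so δu/u = 0.0500.
Q is then a monomial in u, b, q:
δQ/Q = √((δu/u)² + (-1·δb/b)² + (-1·δq/q)²) = √(0.00250 + 0.00666 + 0.00199) = 0.106
Q = 0.0950, so δQ = 0.106 × 0.0950 = 0.0100.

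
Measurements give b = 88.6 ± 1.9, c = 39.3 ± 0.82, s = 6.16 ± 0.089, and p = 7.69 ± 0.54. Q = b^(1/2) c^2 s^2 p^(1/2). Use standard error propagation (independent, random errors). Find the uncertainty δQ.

95800

Products/powers → add relative errors in quadrature, weighted by exponent:
  (½·δb/b)² = (0.5×0.0214)² = 0.000115;  (2·δc/c)² = (2×0.0209)² = 0.00174;  (2·δs/s)² = (2×0.0144)² = 0.000835;  (½·δp/p)² = (0.5×0.0702)² = 0.00123
δQ/Q = √(0.00392) = 0.0626
Q = 1.53e+06, so δQ = 0.0626 × 1.53e+06 = 95800.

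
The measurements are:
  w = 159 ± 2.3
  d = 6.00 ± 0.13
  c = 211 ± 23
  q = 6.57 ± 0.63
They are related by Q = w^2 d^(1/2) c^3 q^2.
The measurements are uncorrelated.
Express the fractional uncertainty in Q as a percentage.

Each factor contributes (exponent × relative error)² to (δQ/Q)²:
  (2·δw/w)² = (2×0.0145)² = 0.000837;  (½·δd/d)² = (0.5×0.0217)² = 0.000117;  (3·δc/c)² = (3×0.109)² = 0.107;  (2·δq/q)² = (2×0.0959)² = 0.0368
δQ/Q = √(0.145) = 0.380

38.0%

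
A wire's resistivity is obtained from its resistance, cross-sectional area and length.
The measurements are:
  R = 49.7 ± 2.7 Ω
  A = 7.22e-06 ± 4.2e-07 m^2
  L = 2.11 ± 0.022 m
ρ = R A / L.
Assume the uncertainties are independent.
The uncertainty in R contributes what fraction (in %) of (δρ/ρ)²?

(δρ/ρ)² = (1·δR/R)² + (1·δA/A)² + (-1·δL/L)²
  R term: (1×0.0543)² = 0.00295
  A term: (1×0.0582)² = 0.00338
  L term: (-1×0.0104)² = 0.000109
Total = 0.00644. Share from R = 0.00295/0.00644 = 0.458.

45.8%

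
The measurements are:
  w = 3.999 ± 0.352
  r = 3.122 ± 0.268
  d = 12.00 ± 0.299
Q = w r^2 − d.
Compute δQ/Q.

Let p = w·r^2 = 38.98. δp/p = √((1·δw/w)² + (2·δr/r)²) = √(0.00775 + 0.0295) = 0.193, so δp = 7.52.
Q = p − d: δQ = √(δp² + δd²) = √(56.6 + 0.0894) = 7.53
Q = 26.98, so δQ/Q = 7.53/26.98 = 0.279.

0.279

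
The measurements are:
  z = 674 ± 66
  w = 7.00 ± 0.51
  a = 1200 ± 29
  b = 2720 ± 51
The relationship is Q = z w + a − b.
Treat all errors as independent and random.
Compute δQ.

579

Let p = z·w = 4720. δp/p = √((1·δz/z)² + (1·δw/w)²) = √(0.00959 + 0.00531) = 0.122, so δp = 576.
Q = p + a − b: δQ = √(δp² + δa² + δb²) = √(3.32e+05 + 841 + 2600) = 579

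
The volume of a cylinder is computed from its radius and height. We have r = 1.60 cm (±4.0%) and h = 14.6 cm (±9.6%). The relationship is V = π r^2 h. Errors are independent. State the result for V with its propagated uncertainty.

Since V is a product/quotient, work with relative uncertainties:
  (2·δr/r)² = (2×0.0400)² = 0.00640;  (1·δh/h)² = (1×0.0960)² = 0.00922
δV/V = √(0.0156) = 0.125
V = 117 cm^3, so δV = 0.125 × 117 = 14.7 cm^3.

117 ± 14.7 cm^3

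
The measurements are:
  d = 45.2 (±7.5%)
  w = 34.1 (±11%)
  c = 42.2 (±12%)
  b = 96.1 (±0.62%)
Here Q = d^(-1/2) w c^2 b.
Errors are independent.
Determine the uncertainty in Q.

2.32e+05

Products/powers → add relative errors in quadrature, weighted by exponent:
  (−½·δd/d)² = (-0.5×0.0750)² = 0.00141;  (1·δw/w)² = (1×0.110)² = 0.0121;  (2·δc/c)² = (2×0.120)² = 0.0576;  (1·δb/b)² = (1×0.00620)² = 3.84e-05
δQ/Q = √(0.0711) = 0.267
Q = 8.68e+05, so δQ = 0.267 × 8.68e+05 = 2.32e+05.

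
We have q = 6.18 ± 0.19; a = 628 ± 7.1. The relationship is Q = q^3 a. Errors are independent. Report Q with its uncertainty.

(1.48 ± 0.138) × 10^5

For a monomial Q ∝ q^3, a, fractional errors add in quadrature:
  (3·δq/q)² = (3×0.0307)² = 0.00851;  (1·δa/a)² = (1×0.0113)² = 0.000128
δQ/Q = √(0.00863) = 0.0929
Q = 1.48e+05, so δQ = 0.0929 × 1.48e+05 = 13800.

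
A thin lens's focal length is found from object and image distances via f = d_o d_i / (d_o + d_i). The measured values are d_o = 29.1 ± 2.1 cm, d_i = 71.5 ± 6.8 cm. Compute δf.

∂f/∂d_o = (d_i/(d_o+d_i))² = 0.505;  ∂f/∂d_i = (d_o/(d_o+d_i))² = 0.0837
δf = √((∂f/∂d_o · δd_o)² + (∂f/∂d_i · δd_i)²) = √(1.13 + 0.324) = 1.20 cm

1.20 cm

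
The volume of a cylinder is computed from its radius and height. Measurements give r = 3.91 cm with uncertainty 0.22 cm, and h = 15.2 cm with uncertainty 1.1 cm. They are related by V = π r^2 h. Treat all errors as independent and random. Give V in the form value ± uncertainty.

730 ± 97.7 cm^3

Relative error in a monomial: (δV/V)² = Σ (nᵢ · δxᵢ/xᵢ)².
  (2·δr/r)² = (2×0.0563)² = 0.0127;  (1·δh/h)² = (1×0.0724)² = 0.00524
δV/V = √(0.0179) = 0.134
V = 730 cm^3, so δV = 0.134 × 730 = 97.7 cm^3.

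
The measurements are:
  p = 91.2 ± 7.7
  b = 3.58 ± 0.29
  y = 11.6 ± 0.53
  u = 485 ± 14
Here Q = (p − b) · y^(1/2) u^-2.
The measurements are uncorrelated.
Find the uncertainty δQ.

Let w = p − b = 87.6. δw = √(δp² + δb²) = √(59.3 + 0.0841) = 7.71, so δw/w = 0.0879.
Q is then a monomial in w, y, u:
δQ/Q = √((δw/w)² + (½·δy/y)² + (-2·δu/u)²) = √(0.00773 + 0.000522 + 0.00333) = 0.108
Q = 0.00127, so δQ = 0.108 × 0.00127 = 0.000137.

0.000137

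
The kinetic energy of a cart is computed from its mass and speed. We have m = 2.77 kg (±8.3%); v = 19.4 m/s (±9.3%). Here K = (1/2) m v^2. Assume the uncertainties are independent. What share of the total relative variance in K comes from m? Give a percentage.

16.6%

(δK/K)² = (1·δm/m)² + (2·δv/v)²
  m term: (1×0.0830)² = 0.00689
  v term: (2×0.0930)² = 0.0346
Total = 0.0415. Share from m = 0.00689/0.0415 = 0.166.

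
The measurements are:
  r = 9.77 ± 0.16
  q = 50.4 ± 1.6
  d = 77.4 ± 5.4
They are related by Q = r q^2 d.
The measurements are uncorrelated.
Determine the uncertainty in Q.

1.84e+05

Since Q is a product/quotient, work with relative uncertainties:
  (1·δr/r)² = (1×0.0164)² = 0.000268;  (2·δq/q)² = (2×0.0317)² = 0.00403;  (1·δd/d)² = (1×0.0698)² = 0.00487
δQ/Q = √(0.00917) = 0.0957
Q = 1.92e+06, so δQ = 0.0957 × 1.92e+06 = 1.84e+05.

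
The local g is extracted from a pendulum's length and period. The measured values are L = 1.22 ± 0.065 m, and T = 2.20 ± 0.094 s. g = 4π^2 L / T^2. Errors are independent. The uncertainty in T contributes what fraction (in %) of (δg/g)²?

72.0%

(δg/g)² = (1·δL/L)² + (-2·δT/T)²
  L term: (1×0.0533)² = 0.00284
  T term: (-2×0.0427)² = 0.00730
Total = 0.0101. Share from T = 0.00730/0.0101 = 0.720.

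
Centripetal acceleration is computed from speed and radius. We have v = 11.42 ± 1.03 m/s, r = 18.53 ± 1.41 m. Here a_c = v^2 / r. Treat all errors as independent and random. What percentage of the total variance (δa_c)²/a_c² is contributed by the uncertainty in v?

84.9%

(δa_c/a_c)² = (2·δv/v)² + (-1·δr/r)²
  v term: (2×0.0902)² = 0.0325
  r term: (-1×0.0761)² = 0.00579
Total = 0.0383. Share from v = 0.0325/0.0383 = 0.849.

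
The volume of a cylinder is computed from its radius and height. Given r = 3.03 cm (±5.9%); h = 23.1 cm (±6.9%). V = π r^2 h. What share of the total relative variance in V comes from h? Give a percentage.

25.5%

(δV/V)² = (2·δr/r)² + (1·δh/h)²
  r term: (2×0.0590)² = 0.0139
  h term: (1×0.0690)² = 0.00476
Total = 0.0187. Share from h = 0.00476/0.0187 = 0.255.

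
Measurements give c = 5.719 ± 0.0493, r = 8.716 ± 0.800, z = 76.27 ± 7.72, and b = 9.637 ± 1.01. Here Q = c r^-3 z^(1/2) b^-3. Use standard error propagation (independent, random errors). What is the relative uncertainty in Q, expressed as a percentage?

42.1%

Each factor contributes (exponent × relative error)² to (δQ/Q)²:
  (1·δc/c)² = (1×0.00862)² = 7.43e-05;  (-3·δr/r)² = (-3×0.0918)² = 0.0758;  (½·δz/z)² = (0.5×0.101)² = 0.00256;  (-3·δb/b)² = (-3×0.105)² = 0.0989
δQ/Q = √(0.177) = 0.421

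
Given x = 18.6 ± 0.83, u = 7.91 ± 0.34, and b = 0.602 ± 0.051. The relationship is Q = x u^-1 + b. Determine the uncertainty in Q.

Let p = x·u^-1 = 2.35. δp/p = √((1·δx/x)² + (-1·δu/u)²) = √(0.00199 + 0.00185) = 0.0620, so δp = 0.146.
Q = p + b: δQ = √(δp² + δb²) = √(0.0212 + 0.00260) = 0.154

0.154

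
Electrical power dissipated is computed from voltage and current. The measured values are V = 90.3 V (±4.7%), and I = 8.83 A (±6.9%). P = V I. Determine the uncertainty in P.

Each factor contributes (exponent × relative error)² to (δP/P)²:
  (1·δV/V)² = (1×0.0470)² = 0.00221;  (1·δI/I)² = (1×0.0690)² = 0.00476
δP/P = √(0.00697) = 0.0835
P = 797 W, so δP = 0.0835 × 797 = 66.6 W.

66.6 W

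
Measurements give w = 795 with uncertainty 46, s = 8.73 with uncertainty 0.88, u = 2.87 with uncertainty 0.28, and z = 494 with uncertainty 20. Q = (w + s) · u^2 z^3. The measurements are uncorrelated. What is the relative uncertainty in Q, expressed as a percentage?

23.7%

Let h = w + s = 804. δh = √(δw² + δs²) = √(2120 + 0.774) = 46.0, so δh/h = 0.0572.
Q is then a monomial in h, u, z:
δQ/Q = √((δh/h)² + (2·δu/u)² + (3·δz/z)²) = √(0.00328 + 0.0381 + 0.0148) = 0.237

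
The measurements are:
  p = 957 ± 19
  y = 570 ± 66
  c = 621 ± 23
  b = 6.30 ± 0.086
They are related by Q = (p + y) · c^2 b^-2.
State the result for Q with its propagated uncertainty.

(1.48 ± 0.135) × 10^7

Let u = p + y = 1530. δu = √(δp² + δy²) = √(361 + 4360) = 68.7, so δu/u = 0.0450.
Q is then a monomial in u, c, b:
δQ/Q = √((δu/u)² + (2·δc/c)² + (-2·δb/b)²) = √(0.00202 + 0.00549 + 0.000745) = 0.0909
Q = 1.48e+07, so δQ = 0.0909 × 1.48e+07 = 1.35e+06.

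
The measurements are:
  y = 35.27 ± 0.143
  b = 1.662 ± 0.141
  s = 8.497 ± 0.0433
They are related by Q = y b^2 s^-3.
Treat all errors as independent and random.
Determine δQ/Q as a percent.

Each factor contributes (exponent × relative error)² to (δQ/Q)²:
  (1·δy/y)² = (1×0.00405)² = 1.64e-05;  (2·δb/b)² = (2×0.0848)² = 0.0288;  (-3·δs/s)² = (-3×0.00510)² = 0.000234
δQ/Q = √(0.0290) = 0.170

17.0%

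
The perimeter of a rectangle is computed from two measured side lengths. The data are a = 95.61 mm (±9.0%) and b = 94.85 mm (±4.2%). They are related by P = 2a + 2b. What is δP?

19.0 mm

Sums and differences: (δP)² = Σ (cᵢ δxᵢ)².
  (2·δa)² = 296;  (2·δb)² = 63.5
δP = √(360) = 19.0 mm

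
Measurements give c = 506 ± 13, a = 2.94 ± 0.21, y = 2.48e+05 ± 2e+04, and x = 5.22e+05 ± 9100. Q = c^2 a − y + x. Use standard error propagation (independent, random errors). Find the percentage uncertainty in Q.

Let p = c^2·a = 7.53e+05. δp/p = √((2·δc/c)² + (1·δa/a)²) = √(0.00264 + 0.00510) = 0.0880, so δp = 66200.
Q = p − y + x: δQ = √(δp² + δy² + δx²) = √(4.39e+09 + 4e+08 + 8.28e+07) = 69800
Q = 1.03e+06, so δQ/Q = 69800/1.03e+06 = 0.0680.

6.80%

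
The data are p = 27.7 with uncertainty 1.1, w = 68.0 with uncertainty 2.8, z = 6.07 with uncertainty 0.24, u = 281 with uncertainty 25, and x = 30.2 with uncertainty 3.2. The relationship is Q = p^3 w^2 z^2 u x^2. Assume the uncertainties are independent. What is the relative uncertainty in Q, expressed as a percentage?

Products/powers → add relative errors in quadrature, weighted by exponent:
  (3·δp/p)² = (3×0.0397)² = 0.0142;  (2·δw/w)² = (2×0.0412)² = 0.00678;  (2·δz/z)² = (2×0.0395)² = 0.00625;  (1·δu/u)² = (1×0.0890)² = 0.00792;  (2·δx/x)² = (2×0.106)² = 0.0449
δQ/Q = √(0.0801) = 0.283

28.3%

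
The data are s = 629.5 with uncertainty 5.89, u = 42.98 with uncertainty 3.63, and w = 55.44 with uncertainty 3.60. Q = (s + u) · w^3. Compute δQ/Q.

Let h = s + u = 672.5. δh = √(δs² + δu²) = √(34.7 + 13.2) = 6.92, so δh/h = 0.0103.
Q is then a monomial in h, w:
δQ/Q = √((δh/h)² + (3·δw/w)²) = √(0.000106 + 0.0379) = 0.195

0.195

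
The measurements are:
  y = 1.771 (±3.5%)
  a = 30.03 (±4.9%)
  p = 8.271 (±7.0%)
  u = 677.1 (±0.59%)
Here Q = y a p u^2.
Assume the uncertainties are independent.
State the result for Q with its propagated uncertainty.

(2.017 ± 0.188) × 10^8

Q is a product of powers, so relative uncertainties combine in quadrature:
  (1·δy/y)² = (1×0.0350)² = 0.00123;  (1·δa/a)² = (1×0.0490)² = 0.00240;  (1·δp/p)² = (1×0.0700)² = 0.00490;  (2·δu/u)² = (2×0.00590)² = 0.000139
δQ/Q = √(0.00867) = 0.0931
Q = 2.017e+08, so δQ = 0.0931 × 2.017e+08 = 1.88e+07.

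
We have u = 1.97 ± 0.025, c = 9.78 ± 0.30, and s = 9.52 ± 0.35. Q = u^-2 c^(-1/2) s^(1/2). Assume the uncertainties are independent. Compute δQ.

Relative error in a monomial: (δQ/Q)² = Σ (nᵢ · δxᵢ/xᵢ)².
  (-2·δu/u)² = (-2×0.0127)² = 0.000644;  (−½·δc/c)² = (-0.5×0.0307)² = 0.000235;  (½·δs/s)² = (0.5×0.0368)² = 0.000338
δQ/Q = √(0.00122) = 0.0349
Q = 0.254, so δQ = 0.0349 × 0.254 = 0.00887.

0.00887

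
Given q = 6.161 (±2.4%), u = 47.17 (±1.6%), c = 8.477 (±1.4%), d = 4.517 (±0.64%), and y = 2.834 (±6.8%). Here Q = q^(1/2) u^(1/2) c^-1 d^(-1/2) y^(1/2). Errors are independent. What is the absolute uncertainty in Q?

For a monomial Q ∝ q^(1/2), u^(1/2), c^-1, d^(-1/2), y^(1/2), fractional errors add in quadrature:
  (½·δq/q)² = (0.5×0.0240)² = 0.000144;  (½·δu/u)² = (0.5×0.0160)² = 6.4e-05;  (-1·δc/c)² = (-1×0.0140)² = 0.000196;  (−½·δd/d)² = (-0.5×0.00640)² = 1.02e-05;  (½·δy/y)² = (0.5×0.0680)² = 0.00116
δQ/Q = √(0.00157) = 0.0396
Q = 1.593, so δQ = 0.0396 × 1.593 = 0.0631.

0.0631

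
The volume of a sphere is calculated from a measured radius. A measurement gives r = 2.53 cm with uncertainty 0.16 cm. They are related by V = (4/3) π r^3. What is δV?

12.9 cm^3

V is a product of powers, so relative uncertainties combine in quadrature:
  (3·δr/r)² = (3×0.0632)² = 0.0360
δV/V = √(0.0360) = 0.190
V = 67.8 cm^3, so δV = 0.190 × 67.8 = 12.9 cm^3.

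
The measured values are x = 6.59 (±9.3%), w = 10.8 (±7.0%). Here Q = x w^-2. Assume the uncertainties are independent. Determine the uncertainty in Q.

0.00950

Each factor contributes (exponent × relative error)² to (δQ/Q)²:
  (1·δx/x)² = (1×0.0930)² = 0.00865;  (-2·δw/w)² = (-2×0.0700)² = 0.0196
δQ/Q = √(0.0282) = 0.168
Q = 0.0565, so δQ = 0.168 × 0.0565 = 0.00950.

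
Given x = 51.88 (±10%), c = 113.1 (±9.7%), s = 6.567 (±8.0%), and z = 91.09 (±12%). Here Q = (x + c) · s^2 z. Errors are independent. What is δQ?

Let u = x + c = 165.0. δu = √(δx² + δc²) = √(26.9 + 120) = 12.1, so δu/u = 0.0736.
Q is then a monomial in u, s, z:
δQ/Q = √((δu/u)² + (2·δs/s)² + (1·δz/z)²) = √(0.00541 + 0.0256 + 0.0144) = 0.213
Q = 648100, so δQ = 0.213 × 648100 = 1.38e+05.

1.38e+05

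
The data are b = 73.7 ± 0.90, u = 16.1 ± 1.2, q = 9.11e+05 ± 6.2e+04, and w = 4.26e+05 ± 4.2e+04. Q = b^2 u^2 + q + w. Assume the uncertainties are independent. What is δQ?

Let p = b^2·u^2 = 1.41e+06. δp/p = √((2·δb/b)² + (2·δu/u)²) = √(0.000596 + 0.0222) = 0.151, so δp = 2.13e+05.
Q = p + q + w: δQ = √(δp² + δq² + δw²) = √(4.52e+10 + 3.84e+09 + 1.76e+09) = 2.25e+05

2.25e+05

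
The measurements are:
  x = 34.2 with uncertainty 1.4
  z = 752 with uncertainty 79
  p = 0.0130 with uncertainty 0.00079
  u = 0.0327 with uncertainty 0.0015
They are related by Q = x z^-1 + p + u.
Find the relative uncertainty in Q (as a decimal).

0.0592

Let w = x·z^-1 = 0.0455. δw/w = √((1·δx/x)² + (-1·δz/z)²) = √(0.00168 + 0.0110) = 0.113, so δw = 0.00513.
Q = w + p + u: δQ = √(δw² + δp² + δu²) = √(2.63e-05 + 6.24e-07 + 2.25e-06) = 0.00540
Q = 0.0912, so δQ/Q = 0.00540/0.0912 = 0.0592.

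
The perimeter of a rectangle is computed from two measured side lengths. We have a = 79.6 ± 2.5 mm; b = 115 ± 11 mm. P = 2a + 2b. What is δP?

22.6 mm

Absolute uncertainties add in quadrature for a linear combination:
  (2·δa)² = 25.0;  (2·δb)² = 484
δP = √(509) = 22.6 mm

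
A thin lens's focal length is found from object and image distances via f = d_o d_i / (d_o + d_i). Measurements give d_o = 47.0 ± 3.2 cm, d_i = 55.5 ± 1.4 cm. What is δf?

∂f/∂d_o = (d_i/(d_o+d_i))² = 0.293;  ∂f/∂d_i = (d_o/(d_o+d_i))² = 0.210
δf = √((∂f/∂d_o · δd_o)² + (∂f/∂d_i · δd_i)²) = √(0.880 + 0.0866) = 0.983 cm

0.983 cm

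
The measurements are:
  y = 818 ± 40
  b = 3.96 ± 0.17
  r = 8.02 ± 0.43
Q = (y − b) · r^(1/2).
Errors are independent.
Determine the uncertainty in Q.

Let u = y − b = 814. δu = √(δy² + δb²) = √(1600 + 0.0289) = 40.0, so δu/u = 0.0491.
Q is then a monomial in u, r:
δQ/Q = √((δu/u)² + (½·δr/r)²) = √(0.00241 + 0.000719) = 0.0560
Q = 2310, so δQ = 0.0560 × 2310 = 129.

129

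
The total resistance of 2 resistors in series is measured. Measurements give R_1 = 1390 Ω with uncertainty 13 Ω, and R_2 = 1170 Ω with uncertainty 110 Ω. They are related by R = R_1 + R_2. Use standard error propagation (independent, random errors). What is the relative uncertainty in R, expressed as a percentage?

4.33%

Sums and differences: (δR)² = Σ (cᵢ δxᵢ)².
  (δR_1)² = 169;  (δR_2)² = 12100
δR = √(12300) = 111 Ω
R = 2560 Ω, so δR/R = 111/2560 = 0.0433.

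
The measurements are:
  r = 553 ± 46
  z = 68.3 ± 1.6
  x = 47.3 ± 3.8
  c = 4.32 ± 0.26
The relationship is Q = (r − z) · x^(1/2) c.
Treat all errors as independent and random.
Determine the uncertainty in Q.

1720

Let u = r − z = 485. δu = √(δr² + δz²) = √(2120 + 2.56) = 46.0, so δu/u = 0.0950.
Q is then a monomial in u, x, c:
δQ/Q = √((δu/u)² + (½·δx/x)² + (1·δc/c)²) = √(0.00902 + 0.00161 + 0.00362) = 0.119
Q = 14400, so δQ = 0.119 × 14400 = 1720.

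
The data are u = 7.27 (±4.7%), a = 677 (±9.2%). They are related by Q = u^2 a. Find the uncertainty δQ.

Q is a product of powers, so relative uncertainties combine in quadrature:
  (2·δu/u)² = (2×0.0470)² = 0.00884;  (1·δa/a)² = (1×0.0920)² = 0.00846
δQ/Q = √(0.0173) = 0.132
Q = 35800, so δQ = 0.132 × 35800 = 4710.

4710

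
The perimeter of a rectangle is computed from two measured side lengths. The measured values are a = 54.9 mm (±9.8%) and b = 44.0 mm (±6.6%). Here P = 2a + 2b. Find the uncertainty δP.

Sums and differences: (δP)² = Σ (cᵢ δxᵢ)².
  (2·δa)² = 116;  (2·δb)² = 33.7
δP = √(150) = 12.2 mm

12.2 mm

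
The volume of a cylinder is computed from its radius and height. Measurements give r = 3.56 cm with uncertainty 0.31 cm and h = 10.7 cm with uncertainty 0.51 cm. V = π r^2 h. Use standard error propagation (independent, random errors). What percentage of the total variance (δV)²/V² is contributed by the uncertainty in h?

(δV/V)² = (2·δr/r)² + (1·δh/h)²
  r term: (2×0.0871)² = 0.0303
  h term: (1×0.0477)² = 0.00227
Total = 0.0326. Share from h = 0.00227/0.0326 = 0.0697.

6.97%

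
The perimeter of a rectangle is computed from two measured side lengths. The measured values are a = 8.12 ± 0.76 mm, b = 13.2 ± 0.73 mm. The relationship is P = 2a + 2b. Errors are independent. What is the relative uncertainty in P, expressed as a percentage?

4.94%

For a sum/difference, combine absolute errors in quadrature:
  (2·δa)² = 2.31;  (2·δb)² = 2.13
δP = √(4.44) = 2.11 mm
P = 42.6 mm, so δP/P = 2.11/42.6 = 0.0494.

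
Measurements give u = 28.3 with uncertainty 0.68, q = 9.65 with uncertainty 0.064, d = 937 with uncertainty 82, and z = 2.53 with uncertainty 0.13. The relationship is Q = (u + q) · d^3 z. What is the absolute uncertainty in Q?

Let w = u + q = 38.0. δw = √(δu² + δq²) = √(0.462 + 0.00410) = 0.683, so δw/w = 0.0180.
Q is then a monomial in w, d, z:
δQ/Q = √((δw/w)² + (3·δd/d)² + (1·δz/z)²) = √(0.000324 + 0.0689 + 0.00264) = 0.268
Q = 7.9e+10, so δQ = 0.268 × 7.9e+10 = 2.12e+10.

2.12e+10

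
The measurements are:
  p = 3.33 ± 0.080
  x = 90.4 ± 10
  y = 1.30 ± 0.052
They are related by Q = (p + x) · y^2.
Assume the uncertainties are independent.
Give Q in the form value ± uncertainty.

158 ± 21.1

Let u = p + x = 93.7. δu = √(δp² + δx²) = √(0.00640 + 100) = 10.0, so δu/u = 0.107.
Q is then a monomial in u, y:
δQ/Q = √((δu/u)² + (2·δy/y)²) = √(0.0114 + 0.00640) = 0.133
Q = 158, so δQ = 0.133 × 158 = 21.1.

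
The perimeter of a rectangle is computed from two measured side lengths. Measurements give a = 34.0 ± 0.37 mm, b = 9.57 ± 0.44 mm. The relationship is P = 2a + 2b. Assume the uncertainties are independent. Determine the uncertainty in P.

Each term contributes (cᵢ δxᵢ)² to (δP)²:
  (2·δa)² = 0.548;  (2·δb)² = 0.774
δP = √(1.32) = 1.15 mm

1.15 mm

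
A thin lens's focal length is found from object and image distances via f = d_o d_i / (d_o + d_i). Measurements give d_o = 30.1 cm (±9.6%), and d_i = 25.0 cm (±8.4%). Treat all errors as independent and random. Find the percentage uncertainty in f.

∂f/∂d_o = (d_i/(d_o+d_i))² = 0.206;  ∂f/∂d_i = (d_o/(d_o+d_i))² = 0.298
δf = √((∂f/∂d_o · δd_o)² + (∂f/∂d_i · δd_i)²) = √(0.354 + 0.393) = 0.864 cm
f = 13.7 cm, so δf/f = 0.864/13.7 = 0.0633.

6.33%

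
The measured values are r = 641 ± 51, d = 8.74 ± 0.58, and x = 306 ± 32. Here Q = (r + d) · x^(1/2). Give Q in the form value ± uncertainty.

11400 ± 1070

Let u = r + d = 650. δu = √(δr² + δd²) = √(2600 + 0.336) = 51.0, so δu/u = 0.0785.
Q is then a monomial in u, x:
δQ/Q = √((δu/u)² + (½·δx/x)²) = √(0.00616 + 0.00273) = 0.0943
Q = 11400, so δQ = 0.0943 × 11400 = 1070.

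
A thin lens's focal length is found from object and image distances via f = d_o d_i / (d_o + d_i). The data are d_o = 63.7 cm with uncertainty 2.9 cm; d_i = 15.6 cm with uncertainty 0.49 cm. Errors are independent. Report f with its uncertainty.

12.5 ± 0.336 cm

∂f/∂d_o = (d_i/(d_o+d_i))² = 0.0387;  ∂f/∂d_i = (d_o/(d_o+d_i))² = 0.645
δf = √((∂f/∂d_o · δd_o)² + (∂f/∂d_i · δd_i)²) = √(0.0126 + 0.1000) = 0.336 cm
f = 12.5 cm.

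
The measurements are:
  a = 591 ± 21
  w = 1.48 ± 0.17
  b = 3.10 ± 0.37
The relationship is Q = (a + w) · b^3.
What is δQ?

Let u = a + w = 592. δu = √(δa² + δw²) = √(441 + 0.0289) = 21.0, so δu/u = 0.0354.
Q is then a monomial in u, b:
δQ/Q = √((δu/u)² + (3·δb/b)²) = √(0.00126 + 0.128) = 0.360
Q = 17700, so δQ = 0.360 × 17700 = 6350.

6350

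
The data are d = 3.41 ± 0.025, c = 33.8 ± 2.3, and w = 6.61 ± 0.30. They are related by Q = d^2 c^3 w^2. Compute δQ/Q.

0.224

For a monomial Q ∝ d^2, c^3, w^2, fractional errors add in quadrature:
  (2·δd/d)² = (2×0.00733)² = 0.000215;  (3·δc/c)² = (3×0.0680)² = 0.0417;  (2·δw/w)² = (2×0.0454)² = 0.00824
δQ/Q = √(0.0501) = 0.224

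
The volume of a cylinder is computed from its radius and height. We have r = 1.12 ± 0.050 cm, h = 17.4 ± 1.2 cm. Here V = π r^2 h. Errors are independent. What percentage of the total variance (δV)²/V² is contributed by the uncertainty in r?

62.6%

(δV/V)² = (2·δr/r)² + (1·δh/h)²
  r term: (2×0.0446)² = 0.00797
  h term: (1×0.0690)² = 0.00476
Total = 0.0127. Share from r = 0.00797/0.0127 = 0.626.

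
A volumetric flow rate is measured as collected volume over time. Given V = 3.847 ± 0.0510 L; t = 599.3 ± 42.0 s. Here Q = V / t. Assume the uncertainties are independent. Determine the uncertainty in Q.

0.000458 L/s

For a monomial Q ∝ V, t^-1, fractional errors add in quadrature:
  (1·δV/V)² = (1×0.0133)² = 0.000176;  (-1·δt/t)² = (-1×0.0701)² = 0.00491
δQ/Q = √(0.00509) = 0.0713
Q = 0.006419 L/s, so δQ = 0.0713 × 0.006419 = 0.000458 L/s.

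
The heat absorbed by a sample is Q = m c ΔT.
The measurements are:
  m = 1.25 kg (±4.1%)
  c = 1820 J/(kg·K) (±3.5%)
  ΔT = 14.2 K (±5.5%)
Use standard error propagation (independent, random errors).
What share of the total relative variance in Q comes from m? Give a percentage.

(δQ/Q)² = (1·δm/m)² + (1·δc/c)² + (1·δΔT/ΔT)²
  m term: (1×0.0410)² = 0.00168
  c term: (1×0.0350)² = 0.00123
  ΔT term: (1×0.0550)² = 0.00302
Total = 0.00593. Share from m = 0.00168/0.00593 = 0.283.

28.3%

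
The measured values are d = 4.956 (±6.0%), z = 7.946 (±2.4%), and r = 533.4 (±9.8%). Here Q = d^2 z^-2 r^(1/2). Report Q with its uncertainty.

For a monomial Q ∝ d^2, z^-2, r^(1/2), fractional errors add in quadrature:
  (2·δd/d)² = (2×0.0600)² = 0.0144;  (-2·δz/z)² = (-2×0.0240)² = 0.00230;  (½·δr/r)² = (0.5×0.0980)² = 0.00240
δQ/Q = √(0.0191) = 0.138
Q = 8.984, so δQ = 0.138 × 8.984 = 1.24.

8.984 ± 1.24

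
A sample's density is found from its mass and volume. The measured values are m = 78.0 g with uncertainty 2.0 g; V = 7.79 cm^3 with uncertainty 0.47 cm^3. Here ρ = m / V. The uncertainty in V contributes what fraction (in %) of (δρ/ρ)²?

84.7%

(δρ/ρ)² = (1·δm/m)² + (-1·δV/V)²
  m term: (1×0.0256)² = 0.000657
  V term: (-1×0.0603)² = 0.00364
Total = 0.00430. Share from V = 0.00364/0.00430 = 0.847.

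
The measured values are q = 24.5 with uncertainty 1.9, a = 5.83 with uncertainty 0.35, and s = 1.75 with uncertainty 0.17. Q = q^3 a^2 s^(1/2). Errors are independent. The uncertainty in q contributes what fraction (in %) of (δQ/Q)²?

(δQ/Q)² = (3·δq/q)² + (2·δa/a)² + (½·δs/s)²
  q term: (3×0.0776)² = 0.0541
  a term: (2×0.0600)² = 0.0144
  s term: (0.5×0.0971)² = 0.00236
Total = 0.0709. Share from q = 0.0541/0.0709 = 0.763.

76.3%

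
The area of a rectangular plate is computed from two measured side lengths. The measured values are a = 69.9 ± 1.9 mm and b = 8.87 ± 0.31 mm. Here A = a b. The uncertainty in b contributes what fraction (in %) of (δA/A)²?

62.3%

(δA/A)² = (1·δa/a)² + (1·δb/b)²
  a term: (1×0.0272)² = 0.000739
  b term: (1×0.0349)² = 0.00122
Total = 0.00196. Share from b = 0.00122/0.00196 = 0.623.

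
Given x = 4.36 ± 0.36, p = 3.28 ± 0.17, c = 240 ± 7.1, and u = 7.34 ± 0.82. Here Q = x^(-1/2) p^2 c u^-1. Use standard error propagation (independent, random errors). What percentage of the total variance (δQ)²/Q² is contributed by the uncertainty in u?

(δQ/Q)² = (−½·δx/x)² + (2·δp/p)² + (1·δc/c)² + (-1·δu/u)²
  x term: (-0.5×0.0826)² = 0.00170
  p term: (2×0.0518)² = 0.0107
  c term: (1×0.0296)² = 0.000875
  u term: (-1×0.112)² = 0.0125
Total = 0.0258. Share from u = 0.0125/0.0258 = 0.484.

48.4%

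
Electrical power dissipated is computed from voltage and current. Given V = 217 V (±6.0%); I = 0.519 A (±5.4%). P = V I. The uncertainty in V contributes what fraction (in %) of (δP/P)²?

(δP/P)² = (1·δV/V)² + (1·δI/I)²
  V term: (1×0.0600)² = 0.00360
  I term: (1×0.0540)² = 0.00292
Total = 0.00652. Share from V = 0.00360/0.00652 = 0.552.

55.2%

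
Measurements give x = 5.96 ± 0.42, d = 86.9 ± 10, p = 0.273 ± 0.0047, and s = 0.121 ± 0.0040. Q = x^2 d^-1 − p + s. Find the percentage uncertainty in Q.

29.1%

Let w = x^2·d^-1 = 0.409. δw/w = √((2·δx/x)² + (-1·δd/d)²) = √(0.0199 + 0.0132) = 0.182, so δw = 0.0744.
Q = w − p + s: δQ = √(δw² + δp² + δs²) = √(0.00553 + 2.21e-05 + 1.6e-05) = 0.0746
Q = 0.257, so δQ/Q = 0.0746/0.257 = 0.291.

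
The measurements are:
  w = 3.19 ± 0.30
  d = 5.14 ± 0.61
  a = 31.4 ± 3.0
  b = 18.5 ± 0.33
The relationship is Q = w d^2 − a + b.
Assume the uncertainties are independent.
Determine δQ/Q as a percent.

Let p = w·d^2 = 84.3. δp/p = √((1·δw/w)² + (2·δd/d)²) = √(0.00884 + 0.0563) = 0.255, so δp = 21.5.
Q = p − a + b: δQ = √(δp² + δa² + δb²) = √(463 + 9.00 + 0.109) = 21.7
Q = 71.4, so δQ/Q = 21.7/71.4 = 0.304.

30.4%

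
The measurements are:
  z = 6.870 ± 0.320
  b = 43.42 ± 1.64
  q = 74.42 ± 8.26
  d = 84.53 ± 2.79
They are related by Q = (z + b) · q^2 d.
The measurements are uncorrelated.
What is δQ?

5.34e+06

Let u = z + b = 50.29. δu = √(δz² + δb²) = √(0.102 + 2.69) = 1.67, so δu/u = 0.0332.
Q is then a monomial in u, q, d:
δQ/Q = √((δu/u)² + (2·δq/q)² + (1·δd/d)²) = √(0.00110 + 0.0493 + 0.00109) = 0.227
Q = 2.354e+07, so δQ = 0.227 × 2.354e+07 = 5.34e+06.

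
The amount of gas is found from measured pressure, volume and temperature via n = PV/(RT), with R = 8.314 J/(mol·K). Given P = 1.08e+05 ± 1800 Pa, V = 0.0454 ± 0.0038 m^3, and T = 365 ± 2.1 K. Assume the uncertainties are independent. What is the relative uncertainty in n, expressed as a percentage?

8.55%

Products/powers → add relative errors in quadrature, weighted by exponent:
  (1·δP/P)² = (1×0.0167)² = 0.000278;  (1·δV/V)² = (1×0.0837)² = 0.00701;  (-1·δT/T)² = (-1×0.00575)² = 3.31e-05
δn/n = √(0.00732) = 0.0855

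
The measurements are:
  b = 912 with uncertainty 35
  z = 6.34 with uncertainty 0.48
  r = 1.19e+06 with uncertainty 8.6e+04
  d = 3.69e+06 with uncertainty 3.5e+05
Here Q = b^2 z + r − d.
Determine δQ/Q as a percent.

Let p = b^2·z = 5.27e+06. δp/p = √((2·δb/b)² + (1·δz/z)²) = √(0.00589 + 0.00573) = 0.108, so δp = 5.69e+05.
Q = p + r − d: δQ = √(δp² + δr² + δd²) = √(3.23e+11 + 7.4e+09 + 1.22e+11) = 6.73e+05
Q = 2.77e+06, so δQ/Q = 6.73e+05/2.77e+06 = 0.243.

24.3%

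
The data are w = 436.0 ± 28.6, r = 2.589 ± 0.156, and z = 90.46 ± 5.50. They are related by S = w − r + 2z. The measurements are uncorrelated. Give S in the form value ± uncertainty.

Absolute uncertainties add in quadrature for a linear combination:
  (δw)² = 818;  (δr)² = 0.0243;  (2·δz)² = 121
δS = √(939) = 30.6
S = 614.3.

614.3 ± 30.6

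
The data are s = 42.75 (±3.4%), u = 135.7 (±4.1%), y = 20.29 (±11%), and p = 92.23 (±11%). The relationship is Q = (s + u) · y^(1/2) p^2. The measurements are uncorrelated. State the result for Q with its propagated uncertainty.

Let w = s + u = 178.4. δw = √(δs² + δu²) = √(2.11 + 31.0) = 5.75, so δw/w = 0.0322.
Q is then a monomial in w, y, p:
δQ/Q = √((δw/w)² + (½·δy/y)² + (2·δp/p)²) = √(0.00104 + 0.00302 + 0.0484) = 0.229
Q = 6.838e+06, so δQ = 0.229 × 6.838e+06 = 1.57e+06.

(6.838 ± 1.57) × 10^6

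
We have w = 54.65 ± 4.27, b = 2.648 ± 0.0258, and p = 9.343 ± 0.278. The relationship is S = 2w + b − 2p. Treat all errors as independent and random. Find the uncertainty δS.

Each term contributes (cᵢ δxᵢ)² to (δS)²:
  (2·δw)² = 72.9;  (δb)² = 0.000666;  (2·δp)² = 0.309
δS = √(73.2) = 8.56

8.56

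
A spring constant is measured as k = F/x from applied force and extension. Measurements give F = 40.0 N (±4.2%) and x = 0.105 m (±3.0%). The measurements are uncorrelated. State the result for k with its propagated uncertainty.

k is a product of powers, so relative uncertainties combine in quadrature:
  (1·δF/F)² = (1×0.0420)² = 0.00176;  (-1·δx/x)² = (-1×0.0300)² = 0.000900
δk/k = √(0.00266) = 0.0516
k = 381 N/m, so δk = 0.0516 × 381 = 19.7 N/m.

381 ± 19.7 N/m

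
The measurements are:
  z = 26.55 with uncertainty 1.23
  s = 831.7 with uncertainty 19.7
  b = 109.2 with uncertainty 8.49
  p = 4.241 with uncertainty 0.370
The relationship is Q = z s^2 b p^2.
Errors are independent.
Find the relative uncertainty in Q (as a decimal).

Each factor contributes (exponent × relative error)² to (δQ/Q)²:
  (1·δz/z)² = (1×0.0463)² = 0.00215;  (2·δs/s)² = (2×0.0237)² = 0.00224;  (1·δb/b)² = (1×0.0777)² = 0.00604;  (2·δp/p)² = (2×0.0872)² = 0.0304
δQ/Q = √(0.0409) = 0.202

0.202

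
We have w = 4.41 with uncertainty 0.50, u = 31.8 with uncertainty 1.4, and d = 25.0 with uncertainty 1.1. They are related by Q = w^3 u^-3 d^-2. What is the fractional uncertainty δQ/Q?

0.375

Each factor contributes (exponent × relative error)² to (δQ/Q)²:
  (3·δw/w)² = (3×0.113)² = 0.116;  (-3·δu/u)² = (-3×0.0440)² = 0.0174;  (-2·δd/d)² = (-2×0.0440)² = 0.00774
δQ/Q = √(0.141) = 0.375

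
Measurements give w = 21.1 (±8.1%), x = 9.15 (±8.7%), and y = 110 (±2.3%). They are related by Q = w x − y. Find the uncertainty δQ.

23.1

Let p = w·x = 193. δp/p = √((1·δw/w)² + (1·δx/x)²) = √(0.00656 + 0.00757) = 0.119, so δp = 22.9.
Q = p − y: δQ = √(δp² + δy²) = √(527 + 6.40) = 23.1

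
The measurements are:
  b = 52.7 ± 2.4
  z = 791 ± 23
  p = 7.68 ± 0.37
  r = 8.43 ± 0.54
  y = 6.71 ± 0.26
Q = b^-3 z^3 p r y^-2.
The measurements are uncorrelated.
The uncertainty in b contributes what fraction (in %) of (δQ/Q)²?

(δQ/Q)² = (-3·δb/b)² + (3·δz/z)² + (1·δp/p)² + (1·δr/r)² + (-2·δy/y)²
  b term: (-3×0.0455)² = 0.0187
  z term: (3×0.0291)² = 0.00761
  p term: (1×0.0482)² = 0.00232
  r term: (1×0.0641)² = 0.00410
  y term: (-2×0.0387)² = 0.00601
Total = 0.0387. Share from b = 0.0187/0.0387 = 0.482.

48.2%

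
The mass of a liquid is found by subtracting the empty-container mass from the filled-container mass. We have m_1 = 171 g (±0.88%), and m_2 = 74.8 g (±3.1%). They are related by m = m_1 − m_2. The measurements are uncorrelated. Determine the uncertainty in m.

m is a linear combination, so absolute uncertainties add in quadrature:
  (δm_1)² = 2.26;  (δm_2)² = 5.38
δm = √(7.64) = 2.76 g

2.76 g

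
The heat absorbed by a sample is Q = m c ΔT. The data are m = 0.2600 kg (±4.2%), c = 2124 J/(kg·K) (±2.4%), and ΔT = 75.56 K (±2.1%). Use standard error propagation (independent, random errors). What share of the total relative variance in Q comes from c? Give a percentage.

(δQ/Q)² = (1·δm/m)² + (1·δc/c)² + (1·δΔT/ΔT)²
  m term: (1×0.0420)² = 0.00176
  c term: (1×0.0240)² = 0.000576
  ΔT term: (1×0.0210)² = 0.000441
Total = 0.00278. Share from c = 0.000576/0.00278 = 0.207.

20.7%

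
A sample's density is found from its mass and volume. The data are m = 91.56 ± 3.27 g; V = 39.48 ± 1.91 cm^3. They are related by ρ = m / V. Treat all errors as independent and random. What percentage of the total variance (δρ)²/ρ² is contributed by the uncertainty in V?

64.7%

(δρ/ρ)² = (1·δm/m)² + (-1·δV/V)²
  m term: (1×0.0357)² = 0.00128
  V term: (-1×0.0484)² = 0.00234
Total = 0.00362. Share from V = 0.00234/0.00362 = 0.647.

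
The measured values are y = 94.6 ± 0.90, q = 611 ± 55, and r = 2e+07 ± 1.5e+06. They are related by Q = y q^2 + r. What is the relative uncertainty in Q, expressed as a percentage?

Let p = y·q^2 = 3.53e+07. δp/p = √((1·δy/y)² + (2·δq/q)²) = √(9.05e-05 + 0.0324) = 0.180, so δp = 6.37e+06.
Q = p + r: δQ = √(δp² + δr²) = √(4.05e+13 + 2.25e+12) = 6.54e+06
Q = 5.53e+07, so δQ/Q = 6.54e+06/5.53e+07 = 0.118.

11.8%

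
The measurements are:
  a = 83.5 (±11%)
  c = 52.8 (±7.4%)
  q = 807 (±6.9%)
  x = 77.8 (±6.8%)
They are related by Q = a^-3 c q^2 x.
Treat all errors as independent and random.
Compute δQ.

1710

For a monomial Q ∝ a^-3, c, q^2, x, fractional errors add in quadrature:
  (-3·δa/a)² = (-3×0.110)² = 0.109;  (1·δc/c)² = (1×0.0740)² = 0.00548;  (2·δq/q)² = (2×0.0690)² = 0.0190;  (1·δx/x)² = (1×0.0680)² = 0.00462
δQ/Q = √(0.138) = 0.372
Q = 4600, so δQ = 0.372 × 4600 = 1710.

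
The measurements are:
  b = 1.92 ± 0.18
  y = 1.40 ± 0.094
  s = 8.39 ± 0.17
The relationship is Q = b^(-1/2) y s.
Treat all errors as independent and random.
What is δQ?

0.715

Relative error in a monomial: (δQ/Q)² = Σ (nᵢ · δxᵢ/xᵢ)².
  (−½·δb/b)² = (-0.5×0.0938)² = 0.00220;  (1·δy/y)² = (1×0.0671)² = 0.00451;  (1·δs/s)² = (1×0.0203)² = 0.000411
δQ/Q = √(0.00712) = 0.0844
Q = 8.48, so δQ = 0.0844 × 8.48 = 0.715.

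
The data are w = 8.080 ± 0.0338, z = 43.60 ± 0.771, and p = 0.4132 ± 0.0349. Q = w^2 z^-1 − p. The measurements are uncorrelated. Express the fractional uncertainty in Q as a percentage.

4.20%

Let h = w^2·z^-1 = 1.497. δh/h = √((2·δw/w)² + (-1·δz/z)²) = √(7e-05 + 0.000313) = 0.0196, so δh = 0.0293.
Q = h − p: δQ = √(δh² + δp²) = √(0.000858 + 0.00122) = 0.0456
Q = 1.084, so δQ/Q = 0.0456/1.084 = 0.0420.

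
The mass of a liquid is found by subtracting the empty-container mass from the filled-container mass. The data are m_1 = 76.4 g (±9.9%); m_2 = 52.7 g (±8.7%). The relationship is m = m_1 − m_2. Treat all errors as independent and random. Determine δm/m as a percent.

37.3%

Each term contributes (cᵢ δxᵢ)² to (δm)²:
  (δm_1)² = 57.2;  (δm_2)² = 21.0
δm = √(78.2) = 8.84 g
m = 23.7 g, so δm/m = 8.84/23.7 = 0.373.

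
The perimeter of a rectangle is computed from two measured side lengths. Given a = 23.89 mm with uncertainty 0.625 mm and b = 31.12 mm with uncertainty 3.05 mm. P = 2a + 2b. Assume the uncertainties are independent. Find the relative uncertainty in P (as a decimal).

0.0566

For a sum/difference, combine absolute errors in quadrature:
  (2·δa)² = 1.56;  (2·δb)² = 37.2
δP = √(38.8) = 6.23 mm
P = 110.0 mm, so δP/P = 6.23/110.0 = 0.0566.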